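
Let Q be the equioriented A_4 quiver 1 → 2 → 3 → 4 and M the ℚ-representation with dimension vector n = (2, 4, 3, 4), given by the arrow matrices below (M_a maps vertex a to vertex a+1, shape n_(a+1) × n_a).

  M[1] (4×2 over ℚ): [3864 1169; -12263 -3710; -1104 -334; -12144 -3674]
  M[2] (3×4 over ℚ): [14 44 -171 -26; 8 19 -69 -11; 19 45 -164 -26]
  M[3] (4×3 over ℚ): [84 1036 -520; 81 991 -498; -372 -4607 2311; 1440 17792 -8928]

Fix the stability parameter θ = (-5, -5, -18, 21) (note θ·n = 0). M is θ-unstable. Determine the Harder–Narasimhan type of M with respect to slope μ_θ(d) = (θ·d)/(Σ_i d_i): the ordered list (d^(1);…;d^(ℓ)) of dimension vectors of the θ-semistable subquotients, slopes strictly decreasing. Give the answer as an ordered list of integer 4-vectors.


Interval decomposition of M: I[1,4]^2, I[2,2], I[2,3], I[4,4]^2.
HN type (ℓ=4): μ^(1)=21; μ^(2)=-5; μ^(3)=-28/3; μ^(4)=-23/2

((0, 0, 0, 4); (0, 1, 0, 0); (2, 2, 2, 0); (0, 1, 1, 0))


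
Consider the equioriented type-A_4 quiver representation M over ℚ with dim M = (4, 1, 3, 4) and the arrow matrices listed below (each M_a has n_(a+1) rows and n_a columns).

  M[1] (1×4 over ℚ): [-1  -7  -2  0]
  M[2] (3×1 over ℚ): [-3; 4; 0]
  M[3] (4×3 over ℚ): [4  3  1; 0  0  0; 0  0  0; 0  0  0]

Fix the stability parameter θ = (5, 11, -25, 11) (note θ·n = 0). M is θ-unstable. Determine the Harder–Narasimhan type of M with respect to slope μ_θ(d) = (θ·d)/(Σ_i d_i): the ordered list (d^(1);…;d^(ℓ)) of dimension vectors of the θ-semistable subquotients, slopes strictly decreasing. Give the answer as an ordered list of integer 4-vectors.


Via rank(M_{q-1}∘⋯∘M_p): M ≅ I[1,1]^3, I[1,3], I[3,3], I[3,4], I[4,4]^3.
μ_θ-semistable layers: μ^(1)=11; μ^(2)=5; μ^(3)=-3; μ^(4)=-25

((0, 0, 0, 4); (3, 0, 0, 0); (1, 1, 1, 0); (0, 0, 2, 0))


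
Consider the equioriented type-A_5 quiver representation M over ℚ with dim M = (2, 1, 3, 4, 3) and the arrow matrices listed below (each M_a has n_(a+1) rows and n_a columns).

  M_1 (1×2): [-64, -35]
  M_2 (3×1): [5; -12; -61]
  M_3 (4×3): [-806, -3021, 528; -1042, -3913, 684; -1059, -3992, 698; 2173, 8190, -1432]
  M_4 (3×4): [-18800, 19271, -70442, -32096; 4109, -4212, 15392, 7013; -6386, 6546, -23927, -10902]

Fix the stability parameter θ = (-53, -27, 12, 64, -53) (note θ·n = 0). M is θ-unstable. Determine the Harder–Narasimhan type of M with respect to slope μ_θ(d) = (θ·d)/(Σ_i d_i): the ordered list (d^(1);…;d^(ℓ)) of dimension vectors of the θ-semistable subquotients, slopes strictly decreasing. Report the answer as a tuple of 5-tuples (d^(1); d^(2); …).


Barcode: M ≅ I[1,1], I[1,5], I[3,5]^2, I[4,4]. HN layers by μ_θ (4 steps, strictly decreasing):
  μ^(1)=64; μ^(2)=23/3; μ^(3)=-27; μ^(4)=-53

((0, 0, 0, 1, 0); (0, 0, 3, 3, 3); (0, 1, 0, 0, 0); (2, 0, 0, 0, 0))


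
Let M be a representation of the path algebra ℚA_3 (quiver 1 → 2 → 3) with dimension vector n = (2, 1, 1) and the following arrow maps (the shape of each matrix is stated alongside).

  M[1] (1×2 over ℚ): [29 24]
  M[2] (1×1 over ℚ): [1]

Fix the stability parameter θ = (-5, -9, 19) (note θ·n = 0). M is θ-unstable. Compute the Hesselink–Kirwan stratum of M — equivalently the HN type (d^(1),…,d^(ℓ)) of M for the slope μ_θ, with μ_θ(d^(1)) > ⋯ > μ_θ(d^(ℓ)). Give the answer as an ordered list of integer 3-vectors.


Interval decomposition of M: I[1,1], I[1,3].
HN type (ℓ=3): μ^(1)=19; μ^(2)=-5; μ^(3)=-7

((0, 0, 1); (1, 0, 0); (1, 1, 0))


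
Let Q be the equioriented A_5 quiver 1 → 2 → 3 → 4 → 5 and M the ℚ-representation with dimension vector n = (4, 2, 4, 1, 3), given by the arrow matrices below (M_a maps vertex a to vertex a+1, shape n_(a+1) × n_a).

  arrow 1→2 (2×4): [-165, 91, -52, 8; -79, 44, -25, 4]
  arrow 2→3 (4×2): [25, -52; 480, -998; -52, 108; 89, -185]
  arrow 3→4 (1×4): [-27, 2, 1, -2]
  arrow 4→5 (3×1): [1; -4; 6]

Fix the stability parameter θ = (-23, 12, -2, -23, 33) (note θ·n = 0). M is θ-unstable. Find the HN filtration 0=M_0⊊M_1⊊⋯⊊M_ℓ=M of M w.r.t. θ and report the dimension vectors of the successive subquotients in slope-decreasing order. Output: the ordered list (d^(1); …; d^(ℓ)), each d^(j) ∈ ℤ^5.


Via rank(M_{q-1}∘⋯∘M_p): M ≅ I[1,1]^2, I[1,3], I[1,5], I[3,3]^2, I[5,5]^2.
μ_θ-semistable layers: μ^(1)=33; μ^(2)=5; μ^(3)=-2; μ^(4)=-13/3; μ^(5)=-23

((0, 0, 0, 0, 3); (0, 1, 1, 0, 0); (0, 0, 2, 0, 0); (0, 1, 1, 1, 0); (4, 0, 0, 0, 0))


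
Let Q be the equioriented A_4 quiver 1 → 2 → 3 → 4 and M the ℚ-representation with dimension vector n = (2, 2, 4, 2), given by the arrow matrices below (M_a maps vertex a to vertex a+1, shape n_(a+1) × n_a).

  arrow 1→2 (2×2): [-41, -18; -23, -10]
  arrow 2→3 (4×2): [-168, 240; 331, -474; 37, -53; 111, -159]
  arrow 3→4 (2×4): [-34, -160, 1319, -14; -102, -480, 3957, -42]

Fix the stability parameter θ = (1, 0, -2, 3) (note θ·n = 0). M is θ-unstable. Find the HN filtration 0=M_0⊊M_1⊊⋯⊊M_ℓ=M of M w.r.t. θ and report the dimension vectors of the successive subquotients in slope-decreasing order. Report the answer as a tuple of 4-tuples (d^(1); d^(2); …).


Barcode: M ≅ I[1,3], I[1,4], I[3,3]^2, I[4,4]. HN layers by μ_θ (3 steps, strictly decreasing):
  μ^(1)=3; μ^(2)=-1/3; μ^(3)=-2

((0, 0, 0, 2); (2, 2, 2, 0); (0, 0, 2, 0))


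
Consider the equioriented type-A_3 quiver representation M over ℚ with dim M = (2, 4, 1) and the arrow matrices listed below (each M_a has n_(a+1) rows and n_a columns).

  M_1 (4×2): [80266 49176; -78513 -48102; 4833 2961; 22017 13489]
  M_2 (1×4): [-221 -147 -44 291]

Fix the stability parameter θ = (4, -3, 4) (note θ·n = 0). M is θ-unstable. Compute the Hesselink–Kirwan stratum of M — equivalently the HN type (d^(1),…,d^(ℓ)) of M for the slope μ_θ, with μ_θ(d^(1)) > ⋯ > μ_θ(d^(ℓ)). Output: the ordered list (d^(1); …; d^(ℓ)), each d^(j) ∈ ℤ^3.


Interval decomposition of M: I[1,2], I[1,3], I[2,2]^2.
HN type (ℓ=3): μ^(1)=4; μ^(2)=1/2; μ^(3)=-3

((0, 0, 1); (2, 2, 0); (0, 2, 0))


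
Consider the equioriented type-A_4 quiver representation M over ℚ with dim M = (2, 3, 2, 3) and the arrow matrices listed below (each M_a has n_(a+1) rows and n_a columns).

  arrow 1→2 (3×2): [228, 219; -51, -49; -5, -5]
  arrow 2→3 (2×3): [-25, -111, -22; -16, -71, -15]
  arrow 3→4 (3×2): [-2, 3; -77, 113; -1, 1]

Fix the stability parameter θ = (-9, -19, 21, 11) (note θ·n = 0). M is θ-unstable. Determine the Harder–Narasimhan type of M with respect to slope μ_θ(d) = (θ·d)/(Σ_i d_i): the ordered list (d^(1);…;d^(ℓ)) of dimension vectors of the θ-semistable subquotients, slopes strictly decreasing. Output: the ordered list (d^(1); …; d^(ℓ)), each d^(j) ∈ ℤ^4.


Interval decomposition of M: I[1,4]^2, I[2,2], I[4,4].
HN type (ℓ=4): μ^(1)=16; μ^(2)=11; μ^(3)=-14; μ^(4)=-19

((0, 0, 2, 2); (0, 0, 0, 1); (2, 2, 0, 0); (0, 1, 0, 0))


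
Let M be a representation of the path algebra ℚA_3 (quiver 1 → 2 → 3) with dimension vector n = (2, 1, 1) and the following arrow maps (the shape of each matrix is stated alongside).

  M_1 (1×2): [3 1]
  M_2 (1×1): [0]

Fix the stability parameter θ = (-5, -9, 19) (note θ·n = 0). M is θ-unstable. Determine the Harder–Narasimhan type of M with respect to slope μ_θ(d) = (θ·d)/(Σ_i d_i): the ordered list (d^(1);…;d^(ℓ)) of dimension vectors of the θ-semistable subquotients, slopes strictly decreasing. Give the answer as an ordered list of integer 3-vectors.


Interval decomposition of M: I[1,1], I[1,2], I[3,3].
HN type (ℓ=3): μ^(1)=19; μ^(2)=-5; μ^(3)=-7

((0, 0, 1); (1, 0, 0); (1, 1, 0))


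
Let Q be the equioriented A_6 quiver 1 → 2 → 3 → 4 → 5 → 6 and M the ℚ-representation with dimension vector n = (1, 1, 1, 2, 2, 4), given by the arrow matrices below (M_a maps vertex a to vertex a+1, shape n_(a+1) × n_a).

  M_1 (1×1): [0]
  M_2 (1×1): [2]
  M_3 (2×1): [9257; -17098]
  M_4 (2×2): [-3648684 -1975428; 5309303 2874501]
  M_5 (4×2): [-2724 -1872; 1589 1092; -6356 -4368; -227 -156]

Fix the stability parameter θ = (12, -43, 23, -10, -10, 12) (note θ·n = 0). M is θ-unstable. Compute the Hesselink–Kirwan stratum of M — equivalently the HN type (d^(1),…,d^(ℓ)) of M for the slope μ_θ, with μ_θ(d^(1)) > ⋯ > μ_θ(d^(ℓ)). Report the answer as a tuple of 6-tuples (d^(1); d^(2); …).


Barcode: M ≅ I[1,1], I[2,5], I[4,4], I[5,6], I[6,6]^3. HN layers by μ_θ (4 steps, strictly decreasing):
  μ^(1)=12; μ^(2)=1; μ^(3)=-10; μ^(4)=-43

((1, 0, 0, 0, 0, 4); (0, 0, 1, 1, 1, 0); (0, 0, 0, 1, 1, 0); (0, 1, 0, 0, 0, 0))


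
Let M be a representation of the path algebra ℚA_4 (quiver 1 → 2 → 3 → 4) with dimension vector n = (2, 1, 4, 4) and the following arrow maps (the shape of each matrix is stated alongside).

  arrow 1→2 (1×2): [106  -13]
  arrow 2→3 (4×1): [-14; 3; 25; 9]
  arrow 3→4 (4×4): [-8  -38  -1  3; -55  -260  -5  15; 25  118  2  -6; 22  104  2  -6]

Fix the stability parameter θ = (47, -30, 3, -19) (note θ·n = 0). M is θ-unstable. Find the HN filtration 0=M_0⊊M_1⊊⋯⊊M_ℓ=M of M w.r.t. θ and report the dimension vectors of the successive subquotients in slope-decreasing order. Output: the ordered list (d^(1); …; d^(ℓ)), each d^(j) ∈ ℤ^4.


Via rank(M_{q-1}∘⋯∘M_p): M ≅ I[1,1], I[1,3], I[3,3], I[3,4]^2, I[4,4]^2.
μ_θ-semistable layers: μ^(1)=47; μ^(2)=20/3; μ^(3)=3; μ^(4)=-8; μ^(5)=-19

((1, 0, 0, 0); (1, 1, 1, 0); (0, 0, 1, 0); (0, 0, 2, 2); (0, 0, 0, 2))


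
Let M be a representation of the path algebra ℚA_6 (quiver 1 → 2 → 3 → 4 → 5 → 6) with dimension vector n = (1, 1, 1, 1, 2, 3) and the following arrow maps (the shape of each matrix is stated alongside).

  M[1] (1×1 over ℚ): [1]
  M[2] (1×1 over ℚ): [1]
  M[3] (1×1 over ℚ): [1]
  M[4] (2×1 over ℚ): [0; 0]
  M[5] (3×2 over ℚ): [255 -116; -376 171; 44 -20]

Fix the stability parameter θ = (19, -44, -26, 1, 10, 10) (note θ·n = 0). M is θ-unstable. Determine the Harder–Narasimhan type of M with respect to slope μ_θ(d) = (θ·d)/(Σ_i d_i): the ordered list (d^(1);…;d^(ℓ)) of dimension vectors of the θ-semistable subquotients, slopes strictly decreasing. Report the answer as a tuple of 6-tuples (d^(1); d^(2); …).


Via rank(M_{q-1}∘⋯∘M_p): M ≅ I[1,4], I[5,6]^2, I[6,6].
μ_θ-semistable layers: μ^(1)=10; μ^(2)=1; μ^(3)=-17

((0, 0, 0, 0, 2, 3); (0, 0, 0, 1, 0, 0); (1, 1, 1, 0, 0, 0))


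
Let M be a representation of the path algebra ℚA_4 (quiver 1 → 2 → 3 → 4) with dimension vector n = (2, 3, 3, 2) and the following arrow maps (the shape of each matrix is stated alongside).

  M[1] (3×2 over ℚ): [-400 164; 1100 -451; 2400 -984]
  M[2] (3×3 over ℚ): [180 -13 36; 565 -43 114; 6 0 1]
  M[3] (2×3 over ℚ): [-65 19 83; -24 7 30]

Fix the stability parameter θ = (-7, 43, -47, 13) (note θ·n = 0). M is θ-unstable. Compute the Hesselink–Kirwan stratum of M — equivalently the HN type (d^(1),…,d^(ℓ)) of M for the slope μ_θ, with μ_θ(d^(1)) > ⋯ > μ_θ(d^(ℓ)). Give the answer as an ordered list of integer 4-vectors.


Interval decomposition of M: I[1,1], I[1,4], I[2,3], I[2,4].
HN type (ℓ=3): μ^(1)=13; μ^(2)=-2; μ^(3)=-7

((0, 0, 0, 2); (0, 3, 3, 0); (2, 0, 0, 0))


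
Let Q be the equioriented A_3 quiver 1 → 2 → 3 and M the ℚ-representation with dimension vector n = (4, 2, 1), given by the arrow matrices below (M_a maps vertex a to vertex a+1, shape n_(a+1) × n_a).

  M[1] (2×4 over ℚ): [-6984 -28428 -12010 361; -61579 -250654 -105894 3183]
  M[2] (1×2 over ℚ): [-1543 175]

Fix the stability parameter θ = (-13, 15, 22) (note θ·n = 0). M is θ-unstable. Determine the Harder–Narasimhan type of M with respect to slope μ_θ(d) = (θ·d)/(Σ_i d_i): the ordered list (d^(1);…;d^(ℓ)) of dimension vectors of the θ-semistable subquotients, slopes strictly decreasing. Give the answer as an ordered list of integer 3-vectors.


Interval decomposition of M: I[1,1]^2, I[1,2], I[1,3].
HN type (ℓ=3): μ^(1)=22; μ^(2)=15; μ^(3)=-13

((0, 0, 1); (0, 2, 0); (4, 0, 0))


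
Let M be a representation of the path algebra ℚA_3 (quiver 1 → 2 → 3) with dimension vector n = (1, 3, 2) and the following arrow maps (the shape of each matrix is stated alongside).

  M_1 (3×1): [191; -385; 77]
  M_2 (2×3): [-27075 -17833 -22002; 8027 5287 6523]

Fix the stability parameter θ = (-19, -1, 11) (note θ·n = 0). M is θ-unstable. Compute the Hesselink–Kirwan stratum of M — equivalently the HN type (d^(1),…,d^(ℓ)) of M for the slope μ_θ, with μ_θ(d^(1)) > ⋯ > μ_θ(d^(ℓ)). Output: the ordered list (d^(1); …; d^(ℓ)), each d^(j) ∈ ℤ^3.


Via rank(M_{q-1}∘⋯∘M_p): M ≅ I[1,3], I[2,2], I[2,3].
μ_θ-semistable layers: μ^(1)=11; μ^(2)=-1; μ^(3)=-19

((0, 0, 2); (0, 3, 0); (1, 0, 0))


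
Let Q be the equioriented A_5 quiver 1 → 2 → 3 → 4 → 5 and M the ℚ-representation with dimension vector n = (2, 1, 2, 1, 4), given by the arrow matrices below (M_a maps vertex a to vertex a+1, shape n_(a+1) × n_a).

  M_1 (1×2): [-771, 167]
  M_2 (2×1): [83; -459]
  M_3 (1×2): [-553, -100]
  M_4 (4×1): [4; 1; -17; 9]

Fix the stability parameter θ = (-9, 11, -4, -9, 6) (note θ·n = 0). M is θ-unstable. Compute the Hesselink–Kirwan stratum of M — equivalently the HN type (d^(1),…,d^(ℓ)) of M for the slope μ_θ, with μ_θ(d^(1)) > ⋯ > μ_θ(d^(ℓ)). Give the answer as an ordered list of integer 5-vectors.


Interval decomposition of M: I[1,1], I[1,5], I[3,3], I[5,5]^3.
HN type (ℓ=4): μ^(1)=6; μ^(2)=-2/3; μ^(3)=-4; μ^(4)=-9

((0, 0, 0, 0, 4); (0, 1, 1, 1, 0); (0, 0, 1, 0, 0); (2, 0, 0, 0, 0))


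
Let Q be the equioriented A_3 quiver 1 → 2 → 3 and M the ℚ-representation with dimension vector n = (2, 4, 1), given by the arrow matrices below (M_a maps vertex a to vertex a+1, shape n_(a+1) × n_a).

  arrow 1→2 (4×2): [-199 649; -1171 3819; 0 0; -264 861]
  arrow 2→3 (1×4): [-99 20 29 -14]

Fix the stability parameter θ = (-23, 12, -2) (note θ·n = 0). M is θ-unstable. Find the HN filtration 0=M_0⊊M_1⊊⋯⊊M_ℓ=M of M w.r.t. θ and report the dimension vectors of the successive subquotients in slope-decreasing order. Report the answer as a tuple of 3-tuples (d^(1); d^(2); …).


Via rank(M_{q-1}∘⋯∘M_p): M ≅ I[1,2], I[1,3], I[2,2]^2.
μ_θ-semistable layers: μ^(1)=12; μ^(2)=5; μ^(3)=-23

((0, 3, 0); (0, 1, 1); (2, 0, 0))


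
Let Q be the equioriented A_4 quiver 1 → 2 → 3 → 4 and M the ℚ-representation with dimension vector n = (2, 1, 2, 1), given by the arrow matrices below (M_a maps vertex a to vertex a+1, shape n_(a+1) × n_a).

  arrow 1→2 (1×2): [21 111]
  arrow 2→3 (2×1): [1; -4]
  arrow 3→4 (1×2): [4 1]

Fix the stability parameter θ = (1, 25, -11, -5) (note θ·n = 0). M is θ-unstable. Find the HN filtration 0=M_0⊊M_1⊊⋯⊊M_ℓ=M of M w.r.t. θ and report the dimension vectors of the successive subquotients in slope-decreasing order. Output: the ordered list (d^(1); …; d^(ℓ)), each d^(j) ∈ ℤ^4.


Interval decomposition of M: I[1,1], I[1,3], I[3,4].
HN type (ℓ=4): μ^(1)=7; μ^(2)=1; μ^(3)=-5; μ^(4)=-11

((0, 1, 1, 0); (2, 0, 0, 0); (0, 0, 0, 1); (0, 0, 1, 0))


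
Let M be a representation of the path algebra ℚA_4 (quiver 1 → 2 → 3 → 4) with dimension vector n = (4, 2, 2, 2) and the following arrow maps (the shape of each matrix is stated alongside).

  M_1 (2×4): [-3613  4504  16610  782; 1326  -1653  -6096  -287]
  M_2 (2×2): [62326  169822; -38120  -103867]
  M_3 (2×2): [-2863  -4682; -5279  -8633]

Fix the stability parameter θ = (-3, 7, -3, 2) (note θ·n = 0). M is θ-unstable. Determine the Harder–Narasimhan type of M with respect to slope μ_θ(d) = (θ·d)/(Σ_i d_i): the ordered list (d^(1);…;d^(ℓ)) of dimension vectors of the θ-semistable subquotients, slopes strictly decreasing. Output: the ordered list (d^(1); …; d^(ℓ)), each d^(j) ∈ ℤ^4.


Barcode: M ≅ I[1,1]^2, I[1,4]^2. HN layers by μ_θ (2 steps, strictly decreasing):
  μ^(1)=2; μ^(2)=-3

((0, 2, 2, 2); (4, 0, 0, 0))


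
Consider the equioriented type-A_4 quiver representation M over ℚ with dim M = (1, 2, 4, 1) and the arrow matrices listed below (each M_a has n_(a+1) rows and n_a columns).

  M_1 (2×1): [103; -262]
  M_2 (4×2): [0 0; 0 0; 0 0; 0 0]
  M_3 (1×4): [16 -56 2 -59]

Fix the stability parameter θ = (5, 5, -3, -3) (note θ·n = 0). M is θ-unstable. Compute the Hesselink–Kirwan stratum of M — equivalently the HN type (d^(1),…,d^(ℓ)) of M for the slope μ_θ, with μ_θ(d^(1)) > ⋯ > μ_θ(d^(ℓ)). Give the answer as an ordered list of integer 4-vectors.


Interval decomposition of M: I[1,2], I[2,2], I[3,3]^3, I[3,4].
HN type (ℓ=2): μ^(1)=5; μ^(2)=-3

((1, 2, 0, 0); (0, 0, 4, 1))


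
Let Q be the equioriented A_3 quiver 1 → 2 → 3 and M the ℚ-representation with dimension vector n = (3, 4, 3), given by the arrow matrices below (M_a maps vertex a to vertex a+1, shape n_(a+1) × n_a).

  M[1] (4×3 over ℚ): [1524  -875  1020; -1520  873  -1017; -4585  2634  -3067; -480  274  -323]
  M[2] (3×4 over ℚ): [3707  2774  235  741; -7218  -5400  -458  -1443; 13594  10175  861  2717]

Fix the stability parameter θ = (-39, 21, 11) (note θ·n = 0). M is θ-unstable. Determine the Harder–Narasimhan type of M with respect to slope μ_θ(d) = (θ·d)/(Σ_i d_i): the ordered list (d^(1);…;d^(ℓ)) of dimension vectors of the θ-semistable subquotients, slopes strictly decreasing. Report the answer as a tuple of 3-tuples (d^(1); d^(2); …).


Barcode: M ≅ I[1,2], I[1,3]^2, I[2,3]. HN layers by μ_θ (3 steps, strictly decreasing):
  μ^(1)=21; μ^(2)=16; μ^(3)=-39

((0, 1, 0); (0, 3, 3); (3, 0, 0))


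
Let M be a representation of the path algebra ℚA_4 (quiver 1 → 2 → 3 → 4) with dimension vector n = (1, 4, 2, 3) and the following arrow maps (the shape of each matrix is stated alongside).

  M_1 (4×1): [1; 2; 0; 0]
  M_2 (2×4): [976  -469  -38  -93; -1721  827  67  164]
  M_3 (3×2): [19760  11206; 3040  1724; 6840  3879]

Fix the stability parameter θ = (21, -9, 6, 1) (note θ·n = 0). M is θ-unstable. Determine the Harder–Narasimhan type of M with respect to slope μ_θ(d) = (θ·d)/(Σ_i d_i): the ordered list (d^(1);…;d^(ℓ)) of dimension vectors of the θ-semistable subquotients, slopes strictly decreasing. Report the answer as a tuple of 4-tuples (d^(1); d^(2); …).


Via rank(M_{q-1}∘⋯∘M_p): M ≅ I[1,4], I[2,2]^2, I[2,3], I[4,4]^2.
μ_θ-semistable layers: μ^(1)=6; μ^(2)=19/4; μ^(3)=1; μ^(4)=-9

((0, 0, 1, 0); (1, 1, 1, 1); (0, 0, 0, 2); (0, 3, 0, 0))


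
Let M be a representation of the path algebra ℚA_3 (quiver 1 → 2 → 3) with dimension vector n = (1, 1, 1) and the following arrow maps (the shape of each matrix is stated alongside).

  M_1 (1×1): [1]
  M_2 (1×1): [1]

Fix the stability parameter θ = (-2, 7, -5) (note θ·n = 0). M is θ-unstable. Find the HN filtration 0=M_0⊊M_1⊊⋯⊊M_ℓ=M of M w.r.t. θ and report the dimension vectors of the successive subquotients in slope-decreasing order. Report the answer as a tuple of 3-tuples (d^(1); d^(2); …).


Interval decomposition of M: I[1,3].
HN type (ℓ=2): μ^(1)=1; μ^(2)=-2

((0, 1, 1); (1, 0, 0))


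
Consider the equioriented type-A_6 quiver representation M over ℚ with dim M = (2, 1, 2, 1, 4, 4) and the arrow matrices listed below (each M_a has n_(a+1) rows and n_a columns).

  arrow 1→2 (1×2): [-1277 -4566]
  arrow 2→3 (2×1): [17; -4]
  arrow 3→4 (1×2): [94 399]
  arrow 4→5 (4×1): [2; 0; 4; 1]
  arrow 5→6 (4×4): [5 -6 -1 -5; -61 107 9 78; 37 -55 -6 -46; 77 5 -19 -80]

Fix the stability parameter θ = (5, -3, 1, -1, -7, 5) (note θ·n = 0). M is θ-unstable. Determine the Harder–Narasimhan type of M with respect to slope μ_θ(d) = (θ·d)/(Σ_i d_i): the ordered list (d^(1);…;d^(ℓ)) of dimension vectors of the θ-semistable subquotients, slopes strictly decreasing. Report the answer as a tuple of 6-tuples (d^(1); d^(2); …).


Via rank(M_{q-1}∘⋯∘M_p): M ≅ I[1,1], I[1,6], I[3,3], I[5,6]^3.
μ_θ-semistable layers: μ^(1)=5; μ^(2)=1; μ^(3)=-1; μ^(4)=-7

((1, 0, 0, 0, 0, 4); (0, 0, 1, 0, 0, 0); (1, 1, 1, 1, 1, 0); (0, 0, 0, 0, 3, 0))


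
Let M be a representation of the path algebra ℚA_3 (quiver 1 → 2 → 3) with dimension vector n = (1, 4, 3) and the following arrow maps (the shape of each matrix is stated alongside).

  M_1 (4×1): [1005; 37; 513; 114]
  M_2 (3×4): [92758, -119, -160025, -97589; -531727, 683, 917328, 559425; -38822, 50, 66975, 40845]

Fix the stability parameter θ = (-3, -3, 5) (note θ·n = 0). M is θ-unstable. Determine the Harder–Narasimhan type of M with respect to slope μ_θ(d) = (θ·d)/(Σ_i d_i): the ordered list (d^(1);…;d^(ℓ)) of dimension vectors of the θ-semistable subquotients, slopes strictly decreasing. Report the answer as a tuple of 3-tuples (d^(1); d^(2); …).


Interval decomposition of M: I[1,3], I[2,2], I[2,3]^2.
HN type (ℓ=2): μ^(1)=5; μ^(2)=-3

((0, 0, 3); (1, 4, 0))


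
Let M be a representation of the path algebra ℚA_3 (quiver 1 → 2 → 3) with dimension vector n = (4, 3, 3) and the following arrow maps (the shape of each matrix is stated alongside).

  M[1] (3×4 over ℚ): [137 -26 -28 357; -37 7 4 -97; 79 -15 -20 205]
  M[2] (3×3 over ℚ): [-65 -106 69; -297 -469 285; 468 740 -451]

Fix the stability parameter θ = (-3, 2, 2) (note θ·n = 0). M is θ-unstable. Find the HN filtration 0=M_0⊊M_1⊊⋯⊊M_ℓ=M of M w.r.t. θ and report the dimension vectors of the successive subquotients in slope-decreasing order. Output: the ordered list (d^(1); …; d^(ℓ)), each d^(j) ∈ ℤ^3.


Barcode: M ≅ I[1,1], I[1,3]^3. HN layers by μ_θ (2 steps, strictly decreasing):
  μ^(1)=2; μ^(2)=-3

((0, 3, 3); (4, 0, 0))


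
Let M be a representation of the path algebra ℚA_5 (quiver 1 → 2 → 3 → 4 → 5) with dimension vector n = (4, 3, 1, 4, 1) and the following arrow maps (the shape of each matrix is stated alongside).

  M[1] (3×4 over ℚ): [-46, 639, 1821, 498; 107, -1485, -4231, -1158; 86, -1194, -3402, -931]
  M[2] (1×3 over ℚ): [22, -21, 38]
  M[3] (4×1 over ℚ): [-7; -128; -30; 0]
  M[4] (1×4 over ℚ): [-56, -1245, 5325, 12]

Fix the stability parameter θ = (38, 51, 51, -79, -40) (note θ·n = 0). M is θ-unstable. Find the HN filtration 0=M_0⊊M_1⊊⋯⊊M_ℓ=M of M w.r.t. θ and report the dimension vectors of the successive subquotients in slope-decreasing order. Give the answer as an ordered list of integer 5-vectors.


Barcode: M ≅ I[1,1], I[1,2]^2, I[1,5], I[4,4]^3. HN layers by μ_θ (4 steps, strictly decreasing):
  μ^(1)=51; μ^(2)=38; μ^(3)=21/5; μ^(4)=-79

((0, 2, 0, 0, 0); (3, 0, 0, 0, 0); (1, 1, 1, 1, 1); (0, 0, 0, 3, 0))


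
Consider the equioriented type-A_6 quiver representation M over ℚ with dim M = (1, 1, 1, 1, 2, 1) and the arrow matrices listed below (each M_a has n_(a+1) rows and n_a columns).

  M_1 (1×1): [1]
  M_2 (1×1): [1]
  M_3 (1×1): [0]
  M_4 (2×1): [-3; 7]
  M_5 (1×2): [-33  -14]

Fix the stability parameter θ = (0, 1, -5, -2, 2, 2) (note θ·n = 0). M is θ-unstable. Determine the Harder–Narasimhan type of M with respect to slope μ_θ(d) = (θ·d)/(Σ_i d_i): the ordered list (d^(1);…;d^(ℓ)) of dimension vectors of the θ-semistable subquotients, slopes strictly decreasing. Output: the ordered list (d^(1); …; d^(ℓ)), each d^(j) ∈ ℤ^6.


Interval decomposition of M: I[1,3], I[4,6], I[5,5].
HN type (ℓ=3): μ^(1)=2; μ^(2)=-4/3; μ^(3)=-2

((0, 0, 0, 0, 2, 1); (1, 1, 1, 0, 0, 0); (0, 0, 0, 1, 0, 0))


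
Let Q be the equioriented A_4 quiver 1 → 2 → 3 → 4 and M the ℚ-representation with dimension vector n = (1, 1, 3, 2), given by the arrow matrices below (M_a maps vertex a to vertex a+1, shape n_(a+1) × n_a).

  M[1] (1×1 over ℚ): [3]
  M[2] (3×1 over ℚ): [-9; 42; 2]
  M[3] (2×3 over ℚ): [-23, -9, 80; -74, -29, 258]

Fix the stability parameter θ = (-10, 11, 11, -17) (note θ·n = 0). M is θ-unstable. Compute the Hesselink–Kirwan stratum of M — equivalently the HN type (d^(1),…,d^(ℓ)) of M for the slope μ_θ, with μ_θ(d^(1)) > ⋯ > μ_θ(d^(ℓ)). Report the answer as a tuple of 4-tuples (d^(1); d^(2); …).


Via rank(M_{q-1}∘⋯∘M_p): M ≅ I[1,4], I[3,3], I[3,4].
μ_θ-semistable layers: μ^(1)=11; μ^(2)=5/3; μ^(3)=-3; μ^(4)=-10

((0, 0, 1, 0); (0, 1, 1, 1); (0, 0, 1, 1); (1, 0, 0, 0))


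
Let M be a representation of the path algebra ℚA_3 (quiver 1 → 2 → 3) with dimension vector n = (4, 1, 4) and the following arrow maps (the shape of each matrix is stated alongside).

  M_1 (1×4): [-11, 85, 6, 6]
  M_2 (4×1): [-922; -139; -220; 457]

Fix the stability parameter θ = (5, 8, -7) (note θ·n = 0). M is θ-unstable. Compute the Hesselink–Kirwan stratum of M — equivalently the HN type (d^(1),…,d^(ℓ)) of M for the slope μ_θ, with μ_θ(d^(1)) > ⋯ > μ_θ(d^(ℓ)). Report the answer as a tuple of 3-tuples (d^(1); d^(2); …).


Barcode: M ≅ I[1,1]^3, I[1,3], I[3,3]^3. HN layers by μ_θ (3 steps, strictly decreasing):
  μ^(1)=5; μ^(2)=2; μ^(3)=-7

((3, 0, 0); (1, 1, 1); (0, 0, 3))


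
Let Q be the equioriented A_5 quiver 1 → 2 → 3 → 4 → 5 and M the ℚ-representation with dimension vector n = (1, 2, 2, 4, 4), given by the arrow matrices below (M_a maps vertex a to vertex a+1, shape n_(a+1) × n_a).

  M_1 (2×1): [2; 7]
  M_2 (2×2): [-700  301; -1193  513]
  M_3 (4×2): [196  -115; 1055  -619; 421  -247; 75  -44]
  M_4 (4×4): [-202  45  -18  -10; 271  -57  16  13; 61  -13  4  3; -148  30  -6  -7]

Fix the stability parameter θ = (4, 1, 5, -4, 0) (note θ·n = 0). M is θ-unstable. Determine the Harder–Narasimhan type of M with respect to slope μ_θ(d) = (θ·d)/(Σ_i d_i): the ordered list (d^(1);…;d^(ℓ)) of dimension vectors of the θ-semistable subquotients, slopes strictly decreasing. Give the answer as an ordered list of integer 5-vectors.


Via rank(M_{q-1}∘⋯∘M_p): M ≅ I[1,5], I[2,5], I[4,4], I[4,5], I[5,5].
μ_θ-semistable layers: μ^(1)=6/5; μ^(2)=1/2; μ^(3)=0; μ^(4)=-4

((1, 1, 1, 1, 1); (0, 1, 1, 1, 1); (0, 0, 0, 0, 2); (0, 0, 0, 2, 0))


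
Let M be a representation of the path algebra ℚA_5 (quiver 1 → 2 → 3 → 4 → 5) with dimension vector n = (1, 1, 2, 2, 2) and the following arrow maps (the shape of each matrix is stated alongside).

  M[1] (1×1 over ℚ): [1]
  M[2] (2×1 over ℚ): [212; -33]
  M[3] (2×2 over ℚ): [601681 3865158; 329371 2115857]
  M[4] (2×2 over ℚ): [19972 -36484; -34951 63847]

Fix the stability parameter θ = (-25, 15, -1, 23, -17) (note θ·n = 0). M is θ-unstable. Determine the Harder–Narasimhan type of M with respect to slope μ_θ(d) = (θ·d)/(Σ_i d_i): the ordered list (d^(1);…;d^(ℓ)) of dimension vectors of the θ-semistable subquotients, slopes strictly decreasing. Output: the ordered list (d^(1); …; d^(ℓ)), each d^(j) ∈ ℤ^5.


Interval decomposition of M: I[1,5], I[3,4], I[5,5].
HN type (ℓ=5): μ^(1)=23; μ^(2)=5; μ^(3)=-1; μ^(4)=-17; μ^(5)=-25

((0, 0, 0, 1, 0); (0, 1, 1, 1, 1); (0, 0, 1, 0, 0); (0, 0, 0, 0, 1); (1, 0, 0, 0, 0))


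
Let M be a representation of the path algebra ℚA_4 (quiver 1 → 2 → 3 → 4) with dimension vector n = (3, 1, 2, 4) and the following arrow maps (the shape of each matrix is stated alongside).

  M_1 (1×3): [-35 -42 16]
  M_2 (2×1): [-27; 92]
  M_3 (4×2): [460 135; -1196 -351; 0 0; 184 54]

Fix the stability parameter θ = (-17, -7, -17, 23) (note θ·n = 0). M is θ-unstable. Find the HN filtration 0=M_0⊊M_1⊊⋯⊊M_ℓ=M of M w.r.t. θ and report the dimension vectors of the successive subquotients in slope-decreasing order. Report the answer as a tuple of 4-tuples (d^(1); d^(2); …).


Interval decomposition of M: I[1,1]^2, I[1,3], I[3,4], I[4,4]^3.
HN type (ℓ=3): μ^(1)=23; μ^(2)=-12; μ^(3)=-17

((0, 0, 0, 4); (0, 1, 1, 0); (3, 0, 1, 0))


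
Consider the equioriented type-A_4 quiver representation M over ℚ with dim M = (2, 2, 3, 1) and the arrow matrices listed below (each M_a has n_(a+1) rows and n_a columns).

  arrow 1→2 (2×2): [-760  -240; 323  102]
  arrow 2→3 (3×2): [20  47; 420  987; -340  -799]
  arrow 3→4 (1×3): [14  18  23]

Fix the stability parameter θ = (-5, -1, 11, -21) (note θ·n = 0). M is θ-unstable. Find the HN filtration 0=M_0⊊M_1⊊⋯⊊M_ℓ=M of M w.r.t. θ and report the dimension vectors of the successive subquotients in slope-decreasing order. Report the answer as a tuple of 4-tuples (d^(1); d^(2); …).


Via rank(M_{q-1}∘⋯∘M_p): M ≅ I[1,1], I[1,4], I[2,2], I[3,3]^2.
μ_θ-semistable layers: μ^(1)=11; μ^(2)=-1; μ^(3)=-11/3; μ^(4)=-5

((0, 0, 2, 0); (0, 1, 0, 0); (0, 1, 1, 1); (2, 0, 0, 0))


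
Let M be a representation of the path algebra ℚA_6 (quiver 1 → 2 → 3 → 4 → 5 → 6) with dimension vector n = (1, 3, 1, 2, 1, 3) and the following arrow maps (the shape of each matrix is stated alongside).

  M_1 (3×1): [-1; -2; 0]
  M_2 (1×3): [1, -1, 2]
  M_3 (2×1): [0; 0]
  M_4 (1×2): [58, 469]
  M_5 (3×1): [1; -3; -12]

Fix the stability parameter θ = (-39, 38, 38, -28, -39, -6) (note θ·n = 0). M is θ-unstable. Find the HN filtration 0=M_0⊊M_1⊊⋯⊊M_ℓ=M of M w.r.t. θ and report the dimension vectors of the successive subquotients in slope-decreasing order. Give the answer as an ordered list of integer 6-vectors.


Via rank(M_{q-1}∘⋯∘M_p): M ≅ I[1,3], I[2,2]^2, I[4,4], I[4,6], I[6,6]^2.
μ_θ-semistable layers: μ^(1)=38; μ^(2)=-6; μ^(3)=-28; μ^(4)=-67/2; μ^(5)=-39

((0, 3, 1, 0, 0, 0); (0, 0, 0, 0, 0, 3); (0, 0, 0, 1, 0, 0); (0, 0, 0, 1, 1, 0); (1, 0, 0, 0, 0, 0))


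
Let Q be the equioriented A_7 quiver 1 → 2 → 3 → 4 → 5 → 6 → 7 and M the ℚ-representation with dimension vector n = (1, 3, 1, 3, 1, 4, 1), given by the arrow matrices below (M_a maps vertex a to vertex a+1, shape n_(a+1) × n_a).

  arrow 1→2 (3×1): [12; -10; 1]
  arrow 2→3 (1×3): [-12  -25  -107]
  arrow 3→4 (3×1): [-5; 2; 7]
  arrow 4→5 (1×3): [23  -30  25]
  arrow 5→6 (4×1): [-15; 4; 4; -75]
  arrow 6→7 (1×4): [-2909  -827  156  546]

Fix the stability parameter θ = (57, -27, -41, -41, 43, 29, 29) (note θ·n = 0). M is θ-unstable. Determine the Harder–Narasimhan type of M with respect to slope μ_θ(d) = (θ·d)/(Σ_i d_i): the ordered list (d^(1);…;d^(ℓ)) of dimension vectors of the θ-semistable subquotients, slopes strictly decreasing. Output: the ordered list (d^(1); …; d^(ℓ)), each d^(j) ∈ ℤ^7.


Barcode: M ≅ I[1,4], I[2,2]^2, I[4,4], I[4,7], I[6,6]^3. HN layers by μ_θ (5 steps, strictly decreasing):
  μ^(1)=101/3; μ^(2)=29; μ^(3)=-13; μ^(4)=-27; μ^(5)=-41

((0, 0, 0, 0, 1, 1, 1); (0, 0, 0, 0, 0, 3, 0); (1, 1, 1, 1, 0, 0, 0); (0, 2, 0, 0, 0, 0, 0); (0, 0, 0, 2, 0, 0, 0))


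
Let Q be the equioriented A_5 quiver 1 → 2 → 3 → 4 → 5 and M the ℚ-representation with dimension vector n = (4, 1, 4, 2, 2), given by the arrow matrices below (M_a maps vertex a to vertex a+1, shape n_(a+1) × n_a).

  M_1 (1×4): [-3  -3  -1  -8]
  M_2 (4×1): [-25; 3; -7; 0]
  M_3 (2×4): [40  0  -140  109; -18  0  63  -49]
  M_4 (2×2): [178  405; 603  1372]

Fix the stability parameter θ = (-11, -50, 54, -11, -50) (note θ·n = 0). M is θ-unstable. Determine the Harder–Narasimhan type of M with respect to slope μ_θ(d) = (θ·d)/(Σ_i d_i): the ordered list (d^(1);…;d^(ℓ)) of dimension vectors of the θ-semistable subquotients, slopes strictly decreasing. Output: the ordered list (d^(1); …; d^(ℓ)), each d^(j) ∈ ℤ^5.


Interval decomposition of M: I[1,1]^3, I[1,5], I[3,3]^2, I[3,5].
HN type (ℓ=4): μ^(1)=54; μ^(2)=-7/3; μ^(3)=-11; μ^(4)=-61/2

((0, 0, 2, 0, 0); (0, 0, 2, 2, 2); (3, 0, 0, 0, 0); (1, 1, 0, 0, 0))


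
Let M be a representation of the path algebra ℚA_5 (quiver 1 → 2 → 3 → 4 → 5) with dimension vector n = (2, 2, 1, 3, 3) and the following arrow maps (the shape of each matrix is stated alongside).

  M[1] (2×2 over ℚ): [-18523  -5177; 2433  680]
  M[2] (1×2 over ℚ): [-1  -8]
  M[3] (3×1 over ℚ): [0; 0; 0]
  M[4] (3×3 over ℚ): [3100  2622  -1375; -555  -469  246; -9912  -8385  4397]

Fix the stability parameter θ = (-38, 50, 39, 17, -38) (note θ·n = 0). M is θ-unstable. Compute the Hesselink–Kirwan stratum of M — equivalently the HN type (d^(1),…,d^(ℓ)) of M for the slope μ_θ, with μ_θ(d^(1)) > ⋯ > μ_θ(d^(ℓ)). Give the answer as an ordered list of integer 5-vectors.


Interval decomposition of M: I[1,2], I[1,3], I[4,5]^3.
HN type (ℓ=4): μ^(1)=50; μ^(2)=89/2; μ^(3)=-21/2; μ^(4)=-38

((0, 1, 0, 0, 0); (0, 1, 1, 0, 0); (0, 0, 0, 3, 3); (2, 0, 0, 0, 0))


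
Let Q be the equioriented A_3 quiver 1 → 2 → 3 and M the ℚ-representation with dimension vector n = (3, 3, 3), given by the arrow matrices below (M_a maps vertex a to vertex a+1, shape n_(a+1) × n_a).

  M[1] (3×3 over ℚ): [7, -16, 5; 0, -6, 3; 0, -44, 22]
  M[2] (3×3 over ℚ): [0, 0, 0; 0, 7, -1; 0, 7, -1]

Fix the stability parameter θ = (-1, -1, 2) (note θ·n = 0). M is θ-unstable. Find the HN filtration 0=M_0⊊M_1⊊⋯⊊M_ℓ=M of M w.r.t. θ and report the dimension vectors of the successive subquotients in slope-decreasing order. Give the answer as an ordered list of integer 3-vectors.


Via rank(M_{q-1}∘⋯∘M_p): M ≅ I[1,1], I[1,2], I[1,3], I[2,2], I[3,3]^2.
μ_θ-semistable layers: μ^(1)=2; μ^(2)=-1

((0, 0, 3); (3, 3, 0))


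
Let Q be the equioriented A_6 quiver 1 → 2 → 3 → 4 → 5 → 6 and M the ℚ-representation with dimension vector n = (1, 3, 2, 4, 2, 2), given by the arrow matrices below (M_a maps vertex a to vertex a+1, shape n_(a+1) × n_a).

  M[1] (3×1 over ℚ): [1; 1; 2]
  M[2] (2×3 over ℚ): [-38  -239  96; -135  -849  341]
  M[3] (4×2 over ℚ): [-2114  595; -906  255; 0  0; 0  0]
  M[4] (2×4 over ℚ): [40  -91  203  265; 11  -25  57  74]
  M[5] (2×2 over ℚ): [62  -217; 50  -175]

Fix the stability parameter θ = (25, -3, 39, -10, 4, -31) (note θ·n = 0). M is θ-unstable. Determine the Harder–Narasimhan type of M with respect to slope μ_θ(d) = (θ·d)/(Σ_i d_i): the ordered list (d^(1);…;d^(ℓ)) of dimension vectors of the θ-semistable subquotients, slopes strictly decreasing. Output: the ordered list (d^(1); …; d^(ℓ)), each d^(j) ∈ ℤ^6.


Barcode: M ≅ I[1,3], I[2,2], I[2,5], I[4,4]^2, I[4,6], I[6,6]. HN layers by μ_θ (6 steps, strictly decreasing):
  μ^(1)=39; μ^(2)=11; μ^(3)=-3; μ^(4)=-10; μ^(5)=-37/3; μ^(6)=-31

((0, 0, 1, 0, 0, 0); (1, 1, 1, 1, 1, 0); (0, 2, 0, 0, 0, 0); (0, 0, 0, 2, 0, 0); (0, 0, 0, 1, 1, 1); (0, 0, 0, 0, 0, 1))


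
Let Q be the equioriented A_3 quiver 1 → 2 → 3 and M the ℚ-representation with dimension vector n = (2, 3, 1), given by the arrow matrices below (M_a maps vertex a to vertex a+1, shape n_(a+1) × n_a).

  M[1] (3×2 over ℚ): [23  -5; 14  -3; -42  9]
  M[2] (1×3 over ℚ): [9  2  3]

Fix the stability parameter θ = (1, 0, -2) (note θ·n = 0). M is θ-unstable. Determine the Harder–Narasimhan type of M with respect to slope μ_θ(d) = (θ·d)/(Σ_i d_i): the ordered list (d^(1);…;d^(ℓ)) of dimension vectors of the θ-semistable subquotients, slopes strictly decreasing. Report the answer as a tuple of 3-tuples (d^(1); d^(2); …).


Interval decomposition of M: I[1,2], I[1,3], I[2,2].
HN type (ℓ=3): μ^(1)=1/2; μ^(2)=0; μ^(3)=-1/3

((1, 1, 0); (0, 1, 0); (1, 1, 1))


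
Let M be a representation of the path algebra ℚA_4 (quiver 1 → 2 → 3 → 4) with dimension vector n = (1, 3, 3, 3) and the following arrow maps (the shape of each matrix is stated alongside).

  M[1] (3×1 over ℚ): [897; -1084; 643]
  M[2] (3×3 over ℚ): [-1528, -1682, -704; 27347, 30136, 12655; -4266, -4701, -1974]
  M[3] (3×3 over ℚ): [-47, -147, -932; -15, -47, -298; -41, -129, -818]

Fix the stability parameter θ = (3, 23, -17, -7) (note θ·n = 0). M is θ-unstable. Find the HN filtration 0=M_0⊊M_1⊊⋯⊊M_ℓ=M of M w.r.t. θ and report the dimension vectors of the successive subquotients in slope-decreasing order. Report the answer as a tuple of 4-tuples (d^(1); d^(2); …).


Interval decomposition of M: I[1,2], I[2,4]^2, I[3,3], I[4,4].
HN type (ℓ=5): μ^(1)=23; μ^(2)=3; μ^(3)=-1/3; μ^(4)=-7; μ^(5)=-17

((0, 1, 0, 0); (1, 0, 0, 0); (0, 2, 2, 2); (0, 0, 0, 1); (0, 0, 1, 0))


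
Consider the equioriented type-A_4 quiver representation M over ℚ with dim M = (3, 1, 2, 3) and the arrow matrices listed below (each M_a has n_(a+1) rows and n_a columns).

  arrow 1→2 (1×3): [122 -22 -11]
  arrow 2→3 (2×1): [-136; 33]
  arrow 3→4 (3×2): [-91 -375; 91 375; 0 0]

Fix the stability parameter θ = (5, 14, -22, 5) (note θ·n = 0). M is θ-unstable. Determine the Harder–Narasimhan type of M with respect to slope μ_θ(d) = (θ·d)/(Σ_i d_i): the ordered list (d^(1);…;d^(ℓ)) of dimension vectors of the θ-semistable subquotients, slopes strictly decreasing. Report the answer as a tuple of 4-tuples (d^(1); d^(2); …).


Barcode: M ≅ I[1,1]^2, I[1,4], I[3,3], I[4,4]^2. HN layers by μ_θ (3 steps, strictly decreasing):
  μ^(1)=5; μ^(2)=-1; μ^(3)=-22

((2, 0, 0, 3); (1, 1, 1, 0); (0, 0, 1, 0))


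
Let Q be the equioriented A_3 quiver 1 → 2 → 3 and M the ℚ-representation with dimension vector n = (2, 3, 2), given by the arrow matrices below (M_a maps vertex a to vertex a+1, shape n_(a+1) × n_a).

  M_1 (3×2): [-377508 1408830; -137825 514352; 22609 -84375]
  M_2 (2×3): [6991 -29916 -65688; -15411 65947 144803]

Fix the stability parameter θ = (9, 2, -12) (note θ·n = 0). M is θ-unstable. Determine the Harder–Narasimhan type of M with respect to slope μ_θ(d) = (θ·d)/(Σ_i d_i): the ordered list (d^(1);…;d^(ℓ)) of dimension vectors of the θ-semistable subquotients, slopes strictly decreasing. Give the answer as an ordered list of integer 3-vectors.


Barcode: M ≅ I[1,2], I[1,3], I[2,3]. HN layers by μ_θ (3 steps, strictly decreasing):
  μ^(1)=11/2; μ^(2)=-1/3; μ^(3)=-5

((1, 1, 0); (1, 1, 1); (0, 1, 1))


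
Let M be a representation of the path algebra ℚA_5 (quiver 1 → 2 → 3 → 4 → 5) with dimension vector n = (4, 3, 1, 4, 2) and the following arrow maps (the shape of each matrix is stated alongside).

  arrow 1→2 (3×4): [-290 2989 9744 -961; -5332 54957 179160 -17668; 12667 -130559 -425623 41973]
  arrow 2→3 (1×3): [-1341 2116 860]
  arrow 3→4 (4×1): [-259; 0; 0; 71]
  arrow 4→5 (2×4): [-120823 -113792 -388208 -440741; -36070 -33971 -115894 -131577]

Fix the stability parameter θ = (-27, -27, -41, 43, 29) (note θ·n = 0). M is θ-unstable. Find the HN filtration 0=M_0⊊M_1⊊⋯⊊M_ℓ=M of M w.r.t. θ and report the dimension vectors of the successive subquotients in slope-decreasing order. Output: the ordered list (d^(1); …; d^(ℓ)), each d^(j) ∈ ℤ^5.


Interval decomposition of M: I[1,1], I[1,2]^2, I[1,5], I[4,4]^2, I[4,5].
HN type (ℓ=4): μ^(1)=43; μ^(2)=36; μ^(3)=-27; μ^(4)=-95/3

((0, 0, 0, 2, 0); (0, 0, 0, 2, 2); (3, 2, 0, 0, 0); (1, 1, 1, 0, 0))


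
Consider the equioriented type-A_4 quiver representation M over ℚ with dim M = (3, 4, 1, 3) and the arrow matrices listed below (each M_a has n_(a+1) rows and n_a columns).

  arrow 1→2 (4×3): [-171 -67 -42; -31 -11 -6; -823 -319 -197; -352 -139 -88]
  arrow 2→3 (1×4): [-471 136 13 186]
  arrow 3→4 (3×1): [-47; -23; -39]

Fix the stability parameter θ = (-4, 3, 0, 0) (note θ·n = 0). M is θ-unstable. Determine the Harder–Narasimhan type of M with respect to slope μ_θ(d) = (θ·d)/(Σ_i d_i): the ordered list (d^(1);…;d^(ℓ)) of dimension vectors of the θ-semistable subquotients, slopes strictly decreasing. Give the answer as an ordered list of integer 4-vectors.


Interval decomposition of M: I[1,2]^2, I[1,4], I[2,2], I[4,4]^2.
HN type (ℓ=4): μ^(1)=3; μ^(2)=1; μ^(3)=0; μ^(4)=-4

((0, 3, 0, 0); (0, 1, 1, 1); (0, 0, 0, 2); (3, 0, 0, 0))


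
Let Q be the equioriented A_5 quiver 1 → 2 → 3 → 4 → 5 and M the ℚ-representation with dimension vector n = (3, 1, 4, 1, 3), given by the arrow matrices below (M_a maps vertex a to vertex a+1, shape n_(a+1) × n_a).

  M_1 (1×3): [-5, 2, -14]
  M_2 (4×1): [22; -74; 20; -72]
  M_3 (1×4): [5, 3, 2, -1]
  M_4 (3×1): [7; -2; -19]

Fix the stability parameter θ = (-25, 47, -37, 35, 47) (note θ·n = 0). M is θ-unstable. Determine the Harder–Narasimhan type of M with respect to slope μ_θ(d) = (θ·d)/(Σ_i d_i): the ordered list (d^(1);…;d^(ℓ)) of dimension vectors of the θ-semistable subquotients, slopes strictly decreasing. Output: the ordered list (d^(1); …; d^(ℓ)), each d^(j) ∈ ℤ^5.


Via rank(M_{q-1}∘⋯∘M_p): M ≅ I[1,1]^2, I[1,3], I[3,3]^2, I[3,5], I[5,5]^2.
μ_θ-semistable layers: μ^(1)=47; μ^(2)=35; μ^(3)=5; μ^(4)=-25; μ^(5)=-37

((0, 0, 0, 0, 3); (0, 0, 0, 1, 0); (0, 1, 1, 0, 0); (3, 0, 0, 0, 0); (0, 0, 3, 0, 0))
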